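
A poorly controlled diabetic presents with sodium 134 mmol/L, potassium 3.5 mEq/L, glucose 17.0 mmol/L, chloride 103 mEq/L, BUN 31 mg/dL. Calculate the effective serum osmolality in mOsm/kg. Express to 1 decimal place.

285.0 mOsm/kg

Effective osmolality excludes urea (freely permeant across cell membranes):
2·Na + glucose
= 2·134 + 17
= 268 + 17
= 285 mOsm/kg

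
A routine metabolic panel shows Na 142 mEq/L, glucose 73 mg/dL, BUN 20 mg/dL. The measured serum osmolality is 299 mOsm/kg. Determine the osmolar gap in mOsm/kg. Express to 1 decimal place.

Calculated osmolality = 2·Na + glucose/18 + BUN/2.8
= 2·142 + 73/18 + 20/2.8
= 284 + 4.06 + 7.14
= 295.2 mOsm/kg ≈ 295.2 mOsm/kg
Osmolar gap = measured − calculated = 299 − 295.2 = 3.8 mOsm/kg

3.8 mOsm/kg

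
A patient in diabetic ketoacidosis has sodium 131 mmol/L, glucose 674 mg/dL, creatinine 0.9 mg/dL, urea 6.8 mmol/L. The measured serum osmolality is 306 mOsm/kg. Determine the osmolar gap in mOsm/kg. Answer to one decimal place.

Calculated osmolality = 2·Na + glucose/18 + urea
= 2·131 + 674/18 + 6.8
= 262 + 37.44 + 6.80
= 306.24 mOsm/kg ≈ 306.2 mOsm/kg
Osmolar gap = measured − calculated = 306 − 306.2 = -0.2 mOsm/kg

-0.2 mOsm/kg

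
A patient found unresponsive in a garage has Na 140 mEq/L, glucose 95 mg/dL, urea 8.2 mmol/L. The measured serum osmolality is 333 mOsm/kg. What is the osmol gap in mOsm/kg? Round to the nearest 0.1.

39.5 mOsm/kg

Calculated osmolality = 2·Na + glucose/18 + urea
= 2·140 + 95/18 + 8.2
= 280 + 5.28 + 8.20
= 293.48 mOsm/kg ≈ 293.5 mOsm/kg
Osmolar gap = measured − calculated = 333 − 293.5 = 39.5 mOsm/kg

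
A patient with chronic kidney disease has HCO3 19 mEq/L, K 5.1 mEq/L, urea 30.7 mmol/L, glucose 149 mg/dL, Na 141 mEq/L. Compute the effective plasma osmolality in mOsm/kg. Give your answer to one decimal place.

Effective osmolality excludes urea (freely permeant across cell membranes):
2·Na + glucose/18
= 2·141 + 149/18
= 282 + 8.28
= 290.28 mOsm/kg

290.3 mOsm/kg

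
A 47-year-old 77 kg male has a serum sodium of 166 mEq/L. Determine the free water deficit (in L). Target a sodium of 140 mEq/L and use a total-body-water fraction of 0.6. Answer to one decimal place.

TBW = 0.6 · 77 = 46.2 L
Free water deficit = TBW · (Na/140 − 1)
= 46.2 · (166/140 − 1)
= 46.2 · 0.1857
= 8.58 L

8.6 L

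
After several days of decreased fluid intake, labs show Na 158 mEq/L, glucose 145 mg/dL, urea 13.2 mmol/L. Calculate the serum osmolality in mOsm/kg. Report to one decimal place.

Calculated osmolality = 2·Na + glucose/18 + urea
= 2·158 + 145/18 + 13.2
= 316 + 8.06 + 13.20
= 337.26 mOsm/kg

337.3 mOsm/kg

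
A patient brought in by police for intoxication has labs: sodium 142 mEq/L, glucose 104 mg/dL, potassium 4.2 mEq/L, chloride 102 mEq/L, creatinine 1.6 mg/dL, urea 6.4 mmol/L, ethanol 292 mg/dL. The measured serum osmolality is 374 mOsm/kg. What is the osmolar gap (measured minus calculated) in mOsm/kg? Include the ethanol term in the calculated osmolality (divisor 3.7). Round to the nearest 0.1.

Calculated osmolality = 2·Na + glucose/18 + urea + ethanol/3.7
= 2·142 + 104/18 + 6.4 + 292/3.7
= 284 + 5.78 + 6.40 + 78.92
= 375.1 mOsm/kg ≈ 375.1 mOsm/kg
Osmolar gap = measured − calculated = 374 − 375.1 = -1.1 mOsm/kg

-1.1 mOsm/kg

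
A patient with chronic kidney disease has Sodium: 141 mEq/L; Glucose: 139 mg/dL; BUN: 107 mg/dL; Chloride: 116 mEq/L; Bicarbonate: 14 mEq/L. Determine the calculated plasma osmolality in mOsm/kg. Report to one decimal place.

Calculated osmolality = 2·Na + glucose/18 + BUN/2.8
= 2·141 + 139/18 + 107/2.8
= 282 + 7.72 + 38.21
= 327.93 mOsm/kg

327.9 mOsm/kg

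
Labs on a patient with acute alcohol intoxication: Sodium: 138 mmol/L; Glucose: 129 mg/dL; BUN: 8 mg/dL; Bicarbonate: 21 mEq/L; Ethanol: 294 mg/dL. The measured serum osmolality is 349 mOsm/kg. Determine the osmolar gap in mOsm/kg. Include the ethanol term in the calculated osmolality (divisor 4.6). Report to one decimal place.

Calculated osmolality = 2·Na + glucose/18 + BUN/2.8 + ethanol/4.6
= 2·138 + 129/18 + 8/2.8 + 294/4.6
= 276 + 7.17 + 2.86 + 63.91
= 349.94 mOsm/kg ≈ 349.9 mOsm/kg
Osmolar gap = measured − calculated = 349 − 349.9 = -0.9 mOsm/kg

-0.9 mOsm/kg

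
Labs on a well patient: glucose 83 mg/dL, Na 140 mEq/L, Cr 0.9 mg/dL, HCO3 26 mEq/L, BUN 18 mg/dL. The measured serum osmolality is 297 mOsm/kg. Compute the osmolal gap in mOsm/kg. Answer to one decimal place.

Calculated osmolality = 2·Na + glucose/18 + BUN/2.8
= 2·140 + 83/18 + 18/2.8
= 280 + 4.61 + 6.43
= 291.04 mOsm/kg ≈ 291.0 mOsm/kg
Osmolar gap = measured − calculated = 297 − 291.0 = 6.0 mOsm/kg

6.0 mOsm/kg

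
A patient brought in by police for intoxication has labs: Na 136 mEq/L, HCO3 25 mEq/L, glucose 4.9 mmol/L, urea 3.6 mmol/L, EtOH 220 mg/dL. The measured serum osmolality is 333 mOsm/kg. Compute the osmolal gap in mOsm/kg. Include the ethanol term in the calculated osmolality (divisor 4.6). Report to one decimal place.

Calculated osmolality = 2·Na + glucose + urea + ethanol/4.6
= 2·136 + 4.9 + 3.6 + 220/4.6
= 272 + 4.90 + 3.60 + 47.83
= 328.33 mOsm/kg ≈ 328.3 mOsm/kg
Osmolar gap = measured − calculated = 333 − 328.3 = 4.7 mOsm/kg

4.7 mOsm/kg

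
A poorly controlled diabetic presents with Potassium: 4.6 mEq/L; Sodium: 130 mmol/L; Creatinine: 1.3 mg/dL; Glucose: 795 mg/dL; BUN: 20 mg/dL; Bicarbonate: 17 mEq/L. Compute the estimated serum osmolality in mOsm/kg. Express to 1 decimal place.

Calculated osmolality = 2·Na + glucose/18 + BUN/2.8
= 2·130 + 795/18 + 20/2.8
= 260 + 44.17 + 7.14
= 311.31 mOsm/kg

311.3 mOsm/kg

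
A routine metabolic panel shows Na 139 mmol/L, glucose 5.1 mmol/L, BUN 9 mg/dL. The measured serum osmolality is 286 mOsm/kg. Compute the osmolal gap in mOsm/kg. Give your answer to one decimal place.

-0.3 mOsm/kg

Calculated osmolality = 2·Na + glucose + BUN/2.8
= 2·139 + 5.1 + 9/2.8
= 278 + 5.10 + 3.21
= 286.31 mOsm/kg ≈ 286.3 mOsm/kg
Osmolar gap = measured − calculated = 286 − 286.3 = -0.3 mOsm/kg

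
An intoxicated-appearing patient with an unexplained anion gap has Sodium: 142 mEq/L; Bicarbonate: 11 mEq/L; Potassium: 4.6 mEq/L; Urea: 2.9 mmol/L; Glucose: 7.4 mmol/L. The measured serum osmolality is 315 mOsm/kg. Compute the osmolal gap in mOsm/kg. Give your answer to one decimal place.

Calculated osmolality = 2·Na + glucose + urea
= 2·142 + 7.4 + 2.9
= 284 + 7.40 + 2.90
= 294.3 mOsm/kg ≈ 294.3 mOsm/kg
Osmolar gap = measured − calculated = 315 − 294.3 = 20.7 mOsm/kg

20.7 mOsm/kg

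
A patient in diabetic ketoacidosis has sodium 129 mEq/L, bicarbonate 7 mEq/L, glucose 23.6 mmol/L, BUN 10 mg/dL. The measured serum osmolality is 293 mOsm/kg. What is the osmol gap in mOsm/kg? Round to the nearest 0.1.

7.8 mOsm/kg

Calculated osmolality = 2·Na + glucose + BUN/2.8
= 2·129 + 23.6 + 10/2.8
= 258 + 23.60 + 3.57
= 285.17 mOsm/kg ≈ 285.2 mOsm/kg
Osmolar gap = measured − calculated = 293 − 285.2 = 7.8 mOsm/kg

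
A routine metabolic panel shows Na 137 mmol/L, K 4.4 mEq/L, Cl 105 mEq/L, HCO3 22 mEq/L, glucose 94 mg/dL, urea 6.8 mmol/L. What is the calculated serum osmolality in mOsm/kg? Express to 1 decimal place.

286.0 mOsm/kg

Calculated osmolality = 2·Na + glucose/18 + urea
= 2·137 + 94/18 + 6.8
= 274 + 5.22 + 6.80
= 286.02 mOsm/kg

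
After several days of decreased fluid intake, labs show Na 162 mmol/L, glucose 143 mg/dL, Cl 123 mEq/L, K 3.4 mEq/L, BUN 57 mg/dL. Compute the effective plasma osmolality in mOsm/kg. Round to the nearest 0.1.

Effective osmolality excludes urea (freely permeant across cell membranes):
2·Na + glucose/18
= 2·162 + 143/18
= 324 + 7.94
= 331.94 mOsm/kg

331.9 mOsm/kg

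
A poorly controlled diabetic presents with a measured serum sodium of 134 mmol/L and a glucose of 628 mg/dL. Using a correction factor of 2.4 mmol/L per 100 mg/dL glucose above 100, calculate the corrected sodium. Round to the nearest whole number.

Corrected Na = measured Na + 2.4 · (glucose − 100)/100
= 134 + 2.4 · (628 − 100)/100
= 134 + 12.7
= 146.7 mmol/L

147 mmol/L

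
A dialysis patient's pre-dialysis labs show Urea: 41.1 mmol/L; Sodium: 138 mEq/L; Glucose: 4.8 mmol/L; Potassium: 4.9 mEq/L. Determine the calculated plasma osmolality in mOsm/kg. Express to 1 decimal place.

Calculated osmolality = 2·Na + glucose + urea
= 2·138 + 4.8 + 41.1
= 276 + 4.80 + 41.10
= 321.9 mOsm/kg

321.9 mOsm/kg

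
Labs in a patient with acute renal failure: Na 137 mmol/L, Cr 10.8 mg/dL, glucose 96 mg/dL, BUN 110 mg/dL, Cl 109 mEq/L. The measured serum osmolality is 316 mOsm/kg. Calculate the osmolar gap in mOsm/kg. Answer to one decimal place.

Calculated osmolality = 2·Na + glucose/18 + BUN/2.8
= 2·137 + 96/18 + 110/2.8
= 274 + 5.33 + 39.29
= 318.62 mOsm/kg ≈ 318.6 mOsm/kg
Osmolar gap = measured − calculated = 316 − 318.6 = -2.6 mOsm/kg

-2.6 mOsm/kg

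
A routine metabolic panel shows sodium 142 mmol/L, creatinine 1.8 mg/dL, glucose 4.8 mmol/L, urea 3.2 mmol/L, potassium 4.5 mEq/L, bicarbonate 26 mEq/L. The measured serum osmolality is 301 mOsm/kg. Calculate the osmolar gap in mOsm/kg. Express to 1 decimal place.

Calculated osmolality = 2·Na + glucose + urea
= 2·142 + 4.8 + 3.2
= 284 + 4.80 + 3.20
= 292 mOsm/kg ≈ 292.0 mOsm/kg
Osmolar gap = measured − calculated = 301 − 292.0 = 9.0 mOsm/kg

9.0 mOsm/kg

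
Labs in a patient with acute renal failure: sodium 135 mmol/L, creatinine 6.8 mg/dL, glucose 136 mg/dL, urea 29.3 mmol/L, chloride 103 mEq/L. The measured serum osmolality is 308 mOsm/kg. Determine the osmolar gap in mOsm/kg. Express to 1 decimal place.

1.1 mOsm/kg

Calculated osmolality = 2·Na + glucose/18 + urea
= 2·135 + 136/18 + 29.3
= 270 + 7.56 + 29.30
= 306.86 mOsm/kg ≈ 306.9 mOsm/kg
Osmolar gap = measured − calculated = 308 − 306.9 = 1.1 mOsm/kg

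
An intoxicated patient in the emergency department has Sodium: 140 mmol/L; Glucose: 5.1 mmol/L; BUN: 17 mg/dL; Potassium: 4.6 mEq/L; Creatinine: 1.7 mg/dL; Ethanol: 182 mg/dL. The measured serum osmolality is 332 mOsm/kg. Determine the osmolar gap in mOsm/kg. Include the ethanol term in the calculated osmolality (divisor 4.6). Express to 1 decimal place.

Calculated osmolality = 2·Na + glucose + BUN/2.8 + ethanol/4.6
= 2·140 + 5.1 + 17/2.8 + 182/4.6
= 280 + 5.10 + 6.07 + 39.57
= 330.74 mOsm/kg ≈ 330.7 mOsm/kg
Osmolar gap = measured − calculated = 332 − 330.7 = 1.3 mOsm/kg

1.3 mOsm/kg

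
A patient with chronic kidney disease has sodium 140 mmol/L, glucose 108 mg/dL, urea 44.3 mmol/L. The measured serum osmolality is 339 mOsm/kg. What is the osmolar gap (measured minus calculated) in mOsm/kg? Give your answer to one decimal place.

Calculated osmolality = 2·Na + glucose/18 + urea
= 2·140 + 108/18 + 44.3
= 280 + 6 + 44.30
= 330.3 mOsm/kg ≈ 330.3 mOsm/kg
Osmolar gap = measured − calculated = 339 − 330.3 = 8.7 mOsm/kg

8.7 mOsm/kg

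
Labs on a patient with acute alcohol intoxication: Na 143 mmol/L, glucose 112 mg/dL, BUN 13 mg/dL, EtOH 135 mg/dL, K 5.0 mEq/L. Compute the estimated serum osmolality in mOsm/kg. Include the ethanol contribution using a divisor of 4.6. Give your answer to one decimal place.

Calculated osmolality = 2·Na + glucose/18 + BUN/2.8 + ethanol/4.6
= 2·143 + 112/18 + 13/2.8 + 135/4.6
= 286 + 6.22 + 4.64 + 29.35
= 326.21 mOsm/kg

326.2 mOsm/kg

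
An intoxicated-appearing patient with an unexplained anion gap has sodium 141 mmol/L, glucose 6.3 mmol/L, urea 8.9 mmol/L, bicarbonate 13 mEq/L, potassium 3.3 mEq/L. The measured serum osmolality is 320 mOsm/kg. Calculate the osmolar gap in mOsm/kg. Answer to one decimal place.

22.8 mOsm/kg

Calculated osmolality = 2·Na + glucose + urea
= 2·141 + 6.3 + 8.9
= 282 + 6.30 + 8.90
= 297.2 mOsm/kg ≈ 297.2 mOsm/kg
Osmolar gap = measured − calculated = 320 − 297.2 = 22.8 mOsm/kg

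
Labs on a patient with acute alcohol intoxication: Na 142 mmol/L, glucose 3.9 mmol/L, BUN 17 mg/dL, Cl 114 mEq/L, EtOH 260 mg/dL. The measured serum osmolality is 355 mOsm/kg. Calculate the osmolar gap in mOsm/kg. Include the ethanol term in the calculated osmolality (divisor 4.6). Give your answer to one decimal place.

Calculated osmolality = 2·Na + glucose + BUN/2.8 + ethanol/4.6
= 2·142 + 3.9 + 17/2.8 + 260/4.6
= 284 + 3.90 + 6.07 + 56.52
= 350.49 mOsm/kg ≈ 350.5 mOsm/kg
Osmolar gap = measured − calculated = 355 − 350.5 = 4.5 mOsm/kg

4.5 mOsm/kg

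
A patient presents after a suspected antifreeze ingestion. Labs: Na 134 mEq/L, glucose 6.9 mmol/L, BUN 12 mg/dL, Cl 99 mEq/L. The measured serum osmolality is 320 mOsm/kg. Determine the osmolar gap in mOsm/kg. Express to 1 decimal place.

Calculated osmolality = 2·Na + glucose + BUN/2.8
= 2·134 + 6.9 + 12/2.8
= 268 + 6.90 + 4.29
= 279.19 mOsm/kg ≈ 279.2 mOsm/kg
Osmolar gap = measured − calculated = 320 − 279.2 = 40.8 mOsm/kg

40.8 mOsm/kg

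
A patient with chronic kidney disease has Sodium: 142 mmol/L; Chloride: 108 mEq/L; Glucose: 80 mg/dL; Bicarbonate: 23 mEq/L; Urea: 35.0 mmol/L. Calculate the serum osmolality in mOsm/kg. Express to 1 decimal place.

Calculated osmolality = 2·Na + glucose/18 + urea
= 2·142 + 80/18 + 35
= 284 + 4.44 + 35
= 323.44 mOsm/kg

323.4 mOsm/kg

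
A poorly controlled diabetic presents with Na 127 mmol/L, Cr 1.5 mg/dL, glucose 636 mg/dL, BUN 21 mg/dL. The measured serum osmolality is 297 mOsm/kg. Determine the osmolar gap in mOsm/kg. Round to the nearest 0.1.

Calculated osmolality = 2·Na + glucose/18 + BUN/2.8
= 2·127 + 636/18 + 21/2.8
= 254 + 35.33 + 7.50
= 296.83 mOsm/kg ≈ 296.8 mOsm/kg
Osmolar gap = measured − calculated = 297 − 296.8 = 0.2 mOsm/kg

0.2 mOsm/kg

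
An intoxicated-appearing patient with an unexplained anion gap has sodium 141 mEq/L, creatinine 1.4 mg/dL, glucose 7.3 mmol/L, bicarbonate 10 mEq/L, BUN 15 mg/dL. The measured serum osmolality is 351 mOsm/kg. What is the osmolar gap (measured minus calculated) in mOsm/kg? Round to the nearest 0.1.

Calculated osmolality = 2·Na + glucose + BUN/2.8
= 2·141 + 7.3 + 15/2.8
= 282 + 7.30 + 5.36
= 294.66 mOsm/kg ≈ 294.7 mOsm/kg
Osmolar gap = measured − calculated = 351 − 294.7 = 56.3 mOsm/kg

56.3 mOsm/kg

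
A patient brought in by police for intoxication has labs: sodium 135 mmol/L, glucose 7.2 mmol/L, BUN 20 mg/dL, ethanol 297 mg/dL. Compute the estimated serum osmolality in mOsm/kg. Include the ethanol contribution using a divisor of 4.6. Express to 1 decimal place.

Calculated osmolality = 2·Na + glucose + BUN/2.8 + ethanol/4.6
= 2·135 + 7.2 + 20/2.8 + 297/4.6
= 270 + 7.20 + 7.14 + 64.57
= 348.91 mOsm/kg

348.9 mOsm/kg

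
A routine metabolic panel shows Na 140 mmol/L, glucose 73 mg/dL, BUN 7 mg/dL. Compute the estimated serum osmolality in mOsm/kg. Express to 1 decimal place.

286.6 mOsm/kg

Calculated osmolality = 2·Na + glucose/18 + BUN/2.8
= 2·140 + 73/18 + 7/2.8
= 280 + 4.06 + 2.50
= 286.56 mOsm/kg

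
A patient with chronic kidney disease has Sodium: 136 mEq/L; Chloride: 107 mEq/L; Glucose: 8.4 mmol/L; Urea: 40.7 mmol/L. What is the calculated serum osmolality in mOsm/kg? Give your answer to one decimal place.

321.1 mOsm/kg

Calculated osmolality = 2·Na + glucose + urea
= 2·136 + 8.4 + 40.7
= 272 + 8.40 + 40.70
= 321.1 mOsm/kg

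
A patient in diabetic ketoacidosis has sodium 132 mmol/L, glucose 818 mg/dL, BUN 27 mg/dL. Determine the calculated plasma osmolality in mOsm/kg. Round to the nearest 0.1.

Calculated osmolality = 2·Na + glucose/18 + BUN/2.8
= 2·132 + 818/18 + 27/2.8
= 264 + 45.44 + 9.64
= 319.08 mOsm/kg

319.1 mOsm/kg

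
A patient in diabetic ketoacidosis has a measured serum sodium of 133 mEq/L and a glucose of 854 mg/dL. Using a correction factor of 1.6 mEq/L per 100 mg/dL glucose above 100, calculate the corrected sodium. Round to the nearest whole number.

Corrected Na = measured Na + 1.6 · (glucose − 100)/100
= 133 + 1.6 · (854 − 100)/100
= 133 + 12.1
= 145.1 mEq/L

145 mEq/L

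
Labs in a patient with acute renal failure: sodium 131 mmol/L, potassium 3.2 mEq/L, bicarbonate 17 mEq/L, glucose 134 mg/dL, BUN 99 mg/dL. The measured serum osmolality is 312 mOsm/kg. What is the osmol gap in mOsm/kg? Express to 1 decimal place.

Calculated osmolality = 2·Na + glucose/18 + BUN/2.8
= 2·131 + 134/18 + 99/2.8
= 262 + 7.44 + 35.36
= 304.8 mOsm/kg ≈ 304.8 mOsm/kg
Osmolar gap = measured − calculated = 312 − 304.8 = 7.2 mOsm/kg

7.2 mOsm/kg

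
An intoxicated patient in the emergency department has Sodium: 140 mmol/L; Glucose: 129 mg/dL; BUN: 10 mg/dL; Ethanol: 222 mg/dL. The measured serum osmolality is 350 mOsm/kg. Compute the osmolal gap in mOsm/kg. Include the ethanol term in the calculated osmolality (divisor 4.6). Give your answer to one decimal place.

11.0 mOsm/kg

Calculated osmolality = 2·Na + glucose/18 + BUN/2.8 + ethanol/4.6
= 2·140 + 129/18 + 10/2.8 + 222/4.6
= 280 + 7.17 + 3.57 + 48.26
= 339 mOsm/kg ≈ 339.0 mOsm/kg
Osmolar gap = measured − calculated = 350 − 339.0 = 11.0 mOsm/kg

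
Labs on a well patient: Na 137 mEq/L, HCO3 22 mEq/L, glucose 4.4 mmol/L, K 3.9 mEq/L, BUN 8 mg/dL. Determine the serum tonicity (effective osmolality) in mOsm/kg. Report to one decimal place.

Effective osmolality excludes urea (freely permeant across cell membranes):
2·Na + glucose
= 2·137 + 4.4
= 274 + 4.4
= 278.4 mOsm/kg

278.4 mOsm/kg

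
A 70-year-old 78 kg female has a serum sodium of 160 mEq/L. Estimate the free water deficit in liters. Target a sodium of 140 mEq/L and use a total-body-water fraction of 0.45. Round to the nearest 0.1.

5.0 L

TBW = 0.45 · 78 = 35.1 L
Free water deficit = TBW · (Na/140 − 1)
= 35.1 · (160/140 − 1)
= 35.1 · 0.1429
= 5.02 L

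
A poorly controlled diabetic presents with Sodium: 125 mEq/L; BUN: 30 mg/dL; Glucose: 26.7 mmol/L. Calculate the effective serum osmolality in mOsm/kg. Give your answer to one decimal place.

Effective osmolality excludes urea (freely permeant across cell membranes):
2·Na + glucose
= 2·125 + 26.7
= 250 + 26.7
= 276.7 mOsm/kg

276.7 mOsm/kg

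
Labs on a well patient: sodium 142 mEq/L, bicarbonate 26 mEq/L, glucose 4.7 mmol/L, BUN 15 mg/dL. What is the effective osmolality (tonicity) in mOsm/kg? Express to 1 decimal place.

288.7 mOsm/kg

Effective osmolality excludes urea (freely permeant across cell membranes):
2·Na + glucose
= 2·142 + 4.7
= 284 + 4.7
= 288.7 mOsm/kg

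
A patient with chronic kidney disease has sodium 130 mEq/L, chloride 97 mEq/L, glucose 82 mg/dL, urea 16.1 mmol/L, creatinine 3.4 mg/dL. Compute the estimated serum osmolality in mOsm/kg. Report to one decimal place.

280.7 mOsm/kg

Calculated osmolality = 2·Na + glucose/18 + urea
= 2·130 + 82/18 + 16.1
= 260 + 4.56 + 16.10
= 280.66 mOsm/kg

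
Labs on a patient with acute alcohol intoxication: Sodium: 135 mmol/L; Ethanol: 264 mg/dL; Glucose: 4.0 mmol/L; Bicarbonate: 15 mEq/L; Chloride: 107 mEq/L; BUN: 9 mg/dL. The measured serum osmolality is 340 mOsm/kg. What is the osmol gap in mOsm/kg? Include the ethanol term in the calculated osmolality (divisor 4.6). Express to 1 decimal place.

Calculated osmolality = 2·Na + glucose + BUN/2.8 + ethanol/4.6
= 2·135 + 4 + 9/2.8 + 264/4.6
= 270 + 4 + 3.21 + 57.39
= 334.6 mOsm/kg ≈ 334.6 mOsm/kg
Osmolar gap = measured − calculated = 340 − 334.6 = 5.4 mOsm/kg

5.4 mOsm/kg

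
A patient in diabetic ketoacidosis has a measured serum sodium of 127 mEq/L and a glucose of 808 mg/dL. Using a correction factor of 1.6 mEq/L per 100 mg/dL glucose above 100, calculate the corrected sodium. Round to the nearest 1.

138 mEq/L

Corrected Na = measured Na + 1.6 · (glucose − 100)/100
= 127 + 1.6 · (808 − 100)/100
= 127 + 11.3
= 138.3 mEq/L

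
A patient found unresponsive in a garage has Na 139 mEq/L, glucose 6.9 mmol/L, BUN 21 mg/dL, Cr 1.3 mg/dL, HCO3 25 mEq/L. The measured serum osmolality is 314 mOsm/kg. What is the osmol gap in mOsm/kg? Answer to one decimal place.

21.6 mOsm/kg

Calculated osmolality = 2·Na + glucose + BUN/2.8
= 2·139 + 6.9 + 21/2.8
= 278 + 6.90 + 7.50
= 292.4 mOsm/kg ≈ 292.4 mOsm/kg
Osmolar gap = measured − calculated = 314 − 292.4 = 21.6 mOsm/kg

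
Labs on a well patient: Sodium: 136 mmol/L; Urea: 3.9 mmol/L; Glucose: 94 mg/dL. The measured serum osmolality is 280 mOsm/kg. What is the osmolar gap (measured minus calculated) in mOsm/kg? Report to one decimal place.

Calculated osmolality = 2·Na + glucose/18 + urea
= 2·136 + 94/18 + 3.9
= 272 + 5.22 + 3.90
= 281.12 mOsm/kg ≈ 281.1 mOsm/kg
Osmolar gap = measured − calculated = 280 − 281.1 = -1.1 mOsm/kg

-1.1 mOsm/kg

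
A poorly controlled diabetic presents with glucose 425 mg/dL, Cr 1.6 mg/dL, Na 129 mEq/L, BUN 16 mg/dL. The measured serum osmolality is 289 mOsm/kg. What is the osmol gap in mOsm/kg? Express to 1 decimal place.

Calculated osmolality = 2·Na + glucose/18 + BUN/2.8
= 2·129 + 425/18 + 16/2.8
= 258 + 23.61 + 5.71
= 287.32 mOsm/kg ≈ 287.3 mOsm/kg
Osmolar gap = measured − calculated = 289 − 287.3 = 1.7 mOsm/kg

1.7 mOsm/kg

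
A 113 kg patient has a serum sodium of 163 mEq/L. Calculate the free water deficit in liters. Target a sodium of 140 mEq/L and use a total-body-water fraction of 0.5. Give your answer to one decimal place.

TBW = 0.5 · 113 = 56.5 L
Free water deficit = TBW · (Na/140 − 1)
= 56.5 · (163/140 − 1)
= 56.5 · 0.1643
= 9.28 L

9.3 L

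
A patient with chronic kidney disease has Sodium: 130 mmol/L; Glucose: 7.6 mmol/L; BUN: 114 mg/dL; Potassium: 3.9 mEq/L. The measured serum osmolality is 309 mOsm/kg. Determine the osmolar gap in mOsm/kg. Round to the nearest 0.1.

0.7 mOsm/kg

Calculated osmolality = 2·Na + glucose + BUN/2.8
= 2·130 + 7.6 + 114/2.8
= 260 + 7.60 + 40.71
= 308.31 mOsm/kg ≈ 308.3 mOsm/kg
Osmolar gap = measured − calculated = 309 − 308.3 = 0.7 mOsm/kg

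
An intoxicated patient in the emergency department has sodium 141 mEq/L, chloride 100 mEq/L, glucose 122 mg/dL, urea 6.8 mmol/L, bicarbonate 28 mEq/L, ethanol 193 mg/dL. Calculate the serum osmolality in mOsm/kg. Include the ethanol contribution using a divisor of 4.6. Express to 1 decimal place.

Calculated osmolality = 2·Na + glucose/18 + urea + ethanol/4.6
= 2·141 + 122/18 + 6.8 + 193/4.6
= 282 + 6.78 + 6.80 + 41.96
= 337.54 mOsm/kg

337.5 mOsm/kg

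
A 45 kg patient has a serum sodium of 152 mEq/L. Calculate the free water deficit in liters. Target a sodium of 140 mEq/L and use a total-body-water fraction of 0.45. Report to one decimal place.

1.7 L

TBW = 0.45 · 45 = 20.25 L
Free water deficit = TBW · (Na/140 − 1)
= 20.25 · (152/140 − 1)
= 20.25 · 0.0857
= 1.74 L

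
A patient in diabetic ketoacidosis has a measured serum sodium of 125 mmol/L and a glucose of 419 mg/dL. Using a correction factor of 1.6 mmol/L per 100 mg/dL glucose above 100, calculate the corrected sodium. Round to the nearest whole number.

Corrected Na = measured Na + 1.6 · (glucose − 100)/100
= 125 + 1.6 · (419 − 100)/100
= 125 + 5.1
= 130.1 mmol/L

130 mmol/L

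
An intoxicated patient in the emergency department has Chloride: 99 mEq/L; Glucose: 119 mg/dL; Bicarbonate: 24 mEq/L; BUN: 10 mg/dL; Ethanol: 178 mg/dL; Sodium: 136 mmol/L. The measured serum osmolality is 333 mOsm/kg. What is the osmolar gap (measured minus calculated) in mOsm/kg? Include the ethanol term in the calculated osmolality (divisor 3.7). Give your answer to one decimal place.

Calculated osmolality = 2·Na + glucose/18 + BUN/2.8 + ethanol/3.7
= 2·136 + 119/18 + 10/2.8 + 178/3.7
= 272 + 6.61 + 3.57 + 48.11
= 330.29 mOsm/kg ≈ 330.3 mOsm/kg
Osmolar gap = measured − calculated = 333 − 330.3 = 2.7 mOsm/kg

2.7 mOsm/kg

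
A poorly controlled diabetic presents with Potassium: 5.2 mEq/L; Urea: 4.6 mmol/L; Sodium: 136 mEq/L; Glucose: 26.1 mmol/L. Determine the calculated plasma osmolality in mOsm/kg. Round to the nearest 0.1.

302.7 mOsm/kg

Calculated osmolality = 2·Na + glucose + urea
= 2·136 + 26.1 + 4.6
= 272 + 26.10 + 4.60
= 302.7 mOsm/kg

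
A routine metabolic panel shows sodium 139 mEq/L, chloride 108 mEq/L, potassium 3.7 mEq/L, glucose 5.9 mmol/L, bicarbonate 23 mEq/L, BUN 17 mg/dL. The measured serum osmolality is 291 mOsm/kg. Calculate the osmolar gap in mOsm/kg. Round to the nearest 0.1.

Calculated osmolality = 2·Na + glucose + BUN/2.8
= 2·139 + 5.9 + 17/2.8
= 278 + 5.90 + 6.07
= 289.97 mOsm/kg ≈ 290.0 mOsm/kg
Osmolar gap = measured − calculated = 291 − 290.0 = 1.0 mOsm/kg

1.0 mOsm/kg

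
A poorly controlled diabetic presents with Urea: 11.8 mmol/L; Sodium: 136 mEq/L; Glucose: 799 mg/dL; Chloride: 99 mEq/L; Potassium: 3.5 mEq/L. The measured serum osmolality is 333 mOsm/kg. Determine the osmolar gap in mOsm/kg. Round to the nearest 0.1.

Calculated osmolality = 2·Na + glucose/18 + urea
= 2·136 + 799/18 + 11.8
= 272 + 44.39 + 11.80
= 328.19 mOsm/kg ≈ 328.2 mOsm/kg
Osmolar gap = measured − calculated = 333 − 328.2 = 4.8 mOsm/kg

4.8 mOsm/kg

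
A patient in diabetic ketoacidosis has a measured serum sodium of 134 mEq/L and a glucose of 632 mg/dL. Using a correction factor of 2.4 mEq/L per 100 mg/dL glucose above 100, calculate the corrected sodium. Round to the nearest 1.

147 mEq/L

Corrected Na = measured Na + 2.4 · (glucose − 100)/100
= 134 + 2.4 · (632 − 100)/100
= 134 + 12.8
= 146.8 mEq/L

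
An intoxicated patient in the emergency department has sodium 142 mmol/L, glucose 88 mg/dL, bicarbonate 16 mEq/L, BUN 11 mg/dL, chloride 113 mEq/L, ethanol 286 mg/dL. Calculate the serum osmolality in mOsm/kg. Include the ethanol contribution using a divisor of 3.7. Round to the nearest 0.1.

370.1 mOsm/kg

Calculated osmolality = 2·Na + glucose/18 + BUN/2.8 + ethanol/3.7
= 2·142 + 88/18 + 11/2.8 + 286/3.7
= 284 + 4.89 + 3.93 + 77.30
= 370.12 mOsm/kg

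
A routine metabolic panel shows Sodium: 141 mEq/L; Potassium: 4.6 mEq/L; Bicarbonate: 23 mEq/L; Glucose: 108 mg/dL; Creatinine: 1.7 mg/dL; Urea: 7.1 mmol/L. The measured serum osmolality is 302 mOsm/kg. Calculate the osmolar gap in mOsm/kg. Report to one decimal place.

6.9 mOsm/kg

Calculated osmolality = 2·Na + glucose/18 + urea
= 2·141 + 108/18 + 7.1
= 282 + 6 + 7.10
= 295.1 mOsm/kg ≈ 295.1 mOsm/kg
Osmolar gap = measured − calculated = 302 − 295.1 = 6.9 mOsm/kg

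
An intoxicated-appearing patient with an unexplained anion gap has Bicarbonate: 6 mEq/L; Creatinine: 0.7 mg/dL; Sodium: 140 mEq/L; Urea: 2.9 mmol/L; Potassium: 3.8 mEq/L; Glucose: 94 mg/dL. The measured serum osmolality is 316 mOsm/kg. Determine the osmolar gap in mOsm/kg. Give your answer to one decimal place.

27.9 mOsm/kg

Calculated osmolality = 2·Na + glucose/18 + urea
= 2·140 + 94/18 + 2.9
= 280 + 5.22 + 2.90
= 288.12 mOsm/kg ≈ 288.1 mOsm/kg
Osmolar gap = measured − calculated = 316 − 288.1 = 27.9 mOsm/kg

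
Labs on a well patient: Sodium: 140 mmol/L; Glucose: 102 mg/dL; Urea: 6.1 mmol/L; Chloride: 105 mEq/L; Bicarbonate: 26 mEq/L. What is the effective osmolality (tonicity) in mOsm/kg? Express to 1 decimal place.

285.7 mOsm/kg

Effective osmolality excludes urea (freely permeant across cell membranes):
2·Na + glucose/18
= 2·140 + 102/18
= 280 + 5.67
= 285.67 mOsm/kg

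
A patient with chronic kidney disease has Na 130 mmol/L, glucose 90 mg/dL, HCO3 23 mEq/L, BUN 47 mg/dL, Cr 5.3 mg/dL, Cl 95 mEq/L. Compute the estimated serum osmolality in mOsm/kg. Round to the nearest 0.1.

Calculated osmolality = 2·Na + glucose/18 + BUN/2.8
= 2·130 + 90/18 + 47/2.8
= 260 + 5 + 16.79
= 281.79 mOsm/kg

281.8 mOsm/kg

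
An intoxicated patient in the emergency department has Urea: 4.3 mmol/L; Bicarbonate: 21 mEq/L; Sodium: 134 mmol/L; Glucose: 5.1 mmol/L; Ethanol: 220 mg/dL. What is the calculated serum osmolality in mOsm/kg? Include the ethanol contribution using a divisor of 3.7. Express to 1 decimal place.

336.9 mOsm/kg

Calculated osmolality = 2·Na + glucose + urea + ethanol/3.7
= 2·134 + 5.1 + 4.3 + 220/3.7
= 268 + 5.10 + 4.30 + 59.46
= 336.86 mOsm/kg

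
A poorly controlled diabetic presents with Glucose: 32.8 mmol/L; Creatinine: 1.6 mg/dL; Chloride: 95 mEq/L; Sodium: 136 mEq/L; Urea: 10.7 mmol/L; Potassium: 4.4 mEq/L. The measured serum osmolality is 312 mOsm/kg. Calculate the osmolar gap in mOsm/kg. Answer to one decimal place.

Calculated osmolality = 2·Na + glucose + urea
= 2·136 + 32.8 + 10.7
= 272 + 32.80 + 10.70
= 315.5 mOsm/kg ≈ 315.5 mOsm/kg
Osmolar gap = measured − calculated = 312 − 315.5 = -3.5 mOsm/kg

-3.5 mOsm/kg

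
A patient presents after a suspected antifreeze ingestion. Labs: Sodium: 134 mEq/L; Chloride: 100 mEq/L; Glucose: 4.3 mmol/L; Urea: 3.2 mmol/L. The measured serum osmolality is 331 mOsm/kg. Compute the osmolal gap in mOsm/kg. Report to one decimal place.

55.5 mOsm/kg

Calculated osmolality = 2·Na + glucose + urea
= 2·134 + 4.3 + 3.2
= 268 + 4.30 + 3.20
= 275.5 mOsm/kg ≈ 275.5 mOsm/kg
Osmolar gap = measured − calculated = 331 − 275.5 = 55.5 mOsm/kg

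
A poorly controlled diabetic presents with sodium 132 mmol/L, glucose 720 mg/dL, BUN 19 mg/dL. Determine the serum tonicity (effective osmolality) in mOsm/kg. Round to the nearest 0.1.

304.0 mOsm/kg

Effective osmolality excludes urea (freely permeant across cell membranes):
2·Na + glucose/18
= 2·132 + 720/18
= 264 + 40
= 304 mOsm/kg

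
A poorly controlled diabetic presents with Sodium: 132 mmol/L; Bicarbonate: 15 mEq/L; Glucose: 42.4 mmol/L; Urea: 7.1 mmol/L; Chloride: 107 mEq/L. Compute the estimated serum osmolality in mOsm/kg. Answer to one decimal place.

Calculated osmolality = 2·Na + glucose + urea
= 2·132 + 42.4 + 7.1
= 264 + 42.40 + 7.10
= 313.5 mOsm/kg

313.5 mOsm/kg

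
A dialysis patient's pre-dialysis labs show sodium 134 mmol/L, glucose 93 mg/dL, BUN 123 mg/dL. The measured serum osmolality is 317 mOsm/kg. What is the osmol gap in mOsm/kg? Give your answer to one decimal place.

-0.1 mOsm/kg

Calculated osmolality = 2·Na + glucose/18 + BUN/2.8
= 2·134 + 93/18 + 123/2.8
= 268 + 5.17 + 43.93
= 317.1 mOsm/kg ≈ 317.1 mOsm/kg
Osmolar gap = measured − calculated = 317 − 317.1 = -0.1 mOsm/kg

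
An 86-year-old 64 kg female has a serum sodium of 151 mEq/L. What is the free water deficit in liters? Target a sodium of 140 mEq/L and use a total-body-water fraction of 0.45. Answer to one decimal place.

TBW = 0.45 · 64 = 28.8 L
Free water deficit = TBW · (Na/140 − 1)
= 28.8 · (151/140 − 1)
= 28.8 · 0.0786
= 2.26 L

2.3 L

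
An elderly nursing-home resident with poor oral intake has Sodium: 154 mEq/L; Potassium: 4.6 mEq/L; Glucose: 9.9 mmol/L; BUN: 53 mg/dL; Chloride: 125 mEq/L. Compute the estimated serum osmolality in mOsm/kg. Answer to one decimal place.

336.8 mOsm/kg

Calculated osmolality = 2·Na + glucose + BUN/2.8
= 2·154 + 9.9 + 53/2.8
= 308 + 9.90 + 18.93
= 336.83 mOsm/kg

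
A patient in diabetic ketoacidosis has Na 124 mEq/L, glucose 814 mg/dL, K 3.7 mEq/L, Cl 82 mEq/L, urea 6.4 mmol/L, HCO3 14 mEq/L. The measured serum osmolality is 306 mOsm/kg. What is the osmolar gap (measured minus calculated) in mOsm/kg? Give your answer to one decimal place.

Calculated osmolality = 2·Na + glucose/18 + urea
= 2·124 + 814/18 + 6.4
= 248 + 45.22 + 6.40
= 299.62 mOsm/kg ≈ 299.6 mOsm/kg
Osmolar gap = measured − calculated = 306 − 299.6 = 6.4 mOsm/kg

6.4 mOsm/kg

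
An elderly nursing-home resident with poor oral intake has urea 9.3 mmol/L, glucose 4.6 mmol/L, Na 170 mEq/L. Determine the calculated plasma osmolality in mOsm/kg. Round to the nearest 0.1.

Calculated osmolality = 2·Na + glucose + urea
= 2·170 + 4.6 + 9.3
= 340 + 4.60 + 9.30
= 353.9 mOsm/kg

353.9 mOsm/kg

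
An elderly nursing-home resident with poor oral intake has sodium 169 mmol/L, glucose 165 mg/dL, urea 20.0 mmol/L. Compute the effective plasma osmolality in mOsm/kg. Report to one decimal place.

Effective osmolality excludes urea (freely permeant across cell membranes):
2·Na + glucose/18
= 2·169 + 165/18
= 338 + 9.17
= 347.17 mOsm/kg

347.2 mOsm/kg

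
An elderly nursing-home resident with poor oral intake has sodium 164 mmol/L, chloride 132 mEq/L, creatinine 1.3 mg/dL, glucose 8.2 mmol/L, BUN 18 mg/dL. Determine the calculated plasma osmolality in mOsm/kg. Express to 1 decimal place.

342.6 mOsm/kg

Calculated osmolality = 2·Na + glucose + BUN/2.8
= 2·164 + 8.2 + 18/2.8
= 328 + 8.20 + 6.43
= 342.63 mOsm/kg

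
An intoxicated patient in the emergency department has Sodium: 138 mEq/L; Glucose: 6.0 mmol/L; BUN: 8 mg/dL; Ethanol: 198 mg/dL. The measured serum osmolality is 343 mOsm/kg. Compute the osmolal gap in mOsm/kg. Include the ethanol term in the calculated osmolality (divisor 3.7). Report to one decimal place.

Calculated osmolality = 2·Na + glucose + BUN/2.8 + ethanol/3.7
= 2·138 + 6 + 8/2.8 + 198/3.7
= 276 + 6 + 2.86 + 53.51
= 338.37 mOsm/kg ≈ 338.4 mOsm/kg
Osmolar gap = measured − calculated = 343 − 338.4 = 4.6 mOsm/kg

4.6 mOsm/kg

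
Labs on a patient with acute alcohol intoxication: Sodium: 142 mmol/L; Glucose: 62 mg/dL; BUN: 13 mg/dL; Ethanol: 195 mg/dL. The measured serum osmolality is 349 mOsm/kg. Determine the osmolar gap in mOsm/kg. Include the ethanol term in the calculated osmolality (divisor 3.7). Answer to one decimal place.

Calculated osmolality = 2·Na + glucose/18 + BUN/2.8 + ethanol/3.7
= 2·142 + 62/18 + 13/2.8 + 195/3.7
= 284 + 3.44 + 4.64 + 52.70
= 344.78 mOsm/kg ≈ 344.8 mOsm/kg
Osmolar gap = measured − calculated = 349 − 344.8 = 4.2 mOsm/kg

4.2 mOsm/kg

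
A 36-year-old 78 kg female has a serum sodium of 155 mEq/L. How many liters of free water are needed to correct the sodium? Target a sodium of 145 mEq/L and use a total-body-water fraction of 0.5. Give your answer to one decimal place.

TBW = 0.5 · 78 = 39 L
Free water deficit = TBW · (Na/145 − 1)
= 39 · (155/145 − 1)
= 39 · 0.069
= 2.69 L

2.7 L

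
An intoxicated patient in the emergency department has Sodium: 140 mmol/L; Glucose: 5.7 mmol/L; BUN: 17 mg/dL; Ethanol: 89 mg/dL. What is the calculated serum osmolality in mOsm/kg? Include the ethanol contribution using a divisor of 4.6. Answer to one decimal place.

Calculated osmolality = 2·Na + glucose + BUN/2.8 + ethanol/4.6
= 2·140 + 5.7 + 17/2.8 + 89/4.6
= 280 + 5.70 + 6.07 + 19.35
= 311.12 mOsm/kg

311.1 mOsm/kg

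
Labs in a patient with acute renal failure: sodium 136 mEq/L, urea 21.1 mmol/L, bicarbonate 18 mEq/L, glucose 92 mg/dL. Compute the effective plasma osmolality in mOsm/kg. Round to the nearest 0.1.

277.1 mOsm/kg

Effective osmolality excludes urea (freely permeant across cell membranes):
2·Na + glucose/18
= 2·136 + 92/18
= 272 + 5.11
= 277.11 mOsm/kg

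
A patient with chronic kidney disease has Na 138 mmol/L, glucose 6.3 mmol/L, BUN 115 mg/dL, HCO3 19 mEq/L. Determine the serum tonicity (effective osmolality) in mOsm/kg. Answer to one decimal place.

Effective osmolality excludes urea (freely permeant across cell membranes):
2·Na + glucose
= 2·138 + 6.3
= 276 + 6.3
= 282.3 mOsm/kg

282.3 mOsm/kg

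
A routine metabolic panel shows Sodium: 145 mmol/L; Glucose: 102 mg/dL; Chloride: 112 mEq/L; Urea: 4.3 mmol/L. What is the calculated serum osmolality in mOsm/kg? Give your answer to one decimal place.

Calculated osmolality = 2·Na + glucose/18 + urea
= 2·145 + 102/18 + 4.3
= 290 + 5.67 + 4.30
= 299.97 mOsm/kg

300.0 mOsm/kg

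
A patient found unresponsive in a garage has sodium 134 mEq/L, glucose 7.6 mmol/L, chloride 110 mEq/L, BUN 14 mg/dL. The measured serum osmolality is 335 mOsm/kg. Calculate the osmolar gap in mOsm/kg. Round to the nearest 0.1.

Calculated osmolality = 2·Na + glucose + BUN/2.8
= 2·134 + 7.6 + 14/2.8
= 268 + 7.60 + 5
= 280.6 mOsm/kg ≈ 280.6 mOsm/kg
Osmolar gap = measured − calculated = 335 − 280.6 = 54.4 mOsm/kg

54.4 mOsm/kg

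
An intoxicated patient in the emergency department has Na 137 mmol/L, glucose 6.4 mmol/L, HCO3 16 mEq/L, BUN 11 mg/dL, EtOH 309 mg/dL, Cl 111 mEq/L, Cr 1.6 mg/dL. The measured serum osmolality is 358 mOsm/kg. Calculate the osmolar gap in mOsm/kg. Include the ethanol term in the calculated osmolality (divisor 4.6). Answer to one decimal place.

6.5 mOsm/kg

Calculated osmolality = 2·Na + glucose + BUN/2.8 + ethanol/4.6
= 2·137 + 6.4 + 11/2.8 + 309/4.6
= 274 + 6.40 + 3.93 + 67.17
= 351.5 mOsm/kg ≈ 351.5 mOsm/kg
Osmolar gap = measured − calculated = 358 − 351.5 = 6.5 mOsm/kg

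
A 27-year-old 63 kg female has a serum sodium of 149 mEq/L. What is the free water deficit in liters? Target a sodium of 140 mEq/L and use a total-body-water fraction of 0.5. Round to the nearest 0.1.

2.0 L

TBW = 0.5 · 63 = 31.5 L
Free water deficit = TBW · (Na/140 − 1)
= 31.5 · (149/140 − 1)
= 31.5 · 0.0643
= 2.03 L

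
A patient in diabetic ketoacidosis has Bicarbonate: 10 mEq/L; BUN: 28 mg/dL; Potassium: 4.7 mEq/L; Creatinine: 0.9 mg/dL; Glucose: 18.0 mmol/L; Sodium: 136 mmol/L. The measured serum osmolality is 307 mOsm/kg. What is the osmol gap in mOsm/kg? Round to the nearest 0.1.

Calculated osmolality = 2·Na + glucose + BUN/2.8
= 2·136 + 18 + 28/2.8
= 272 + 18 + 10
= 300 mOsm/kg ≈ 300.0 mOsm/kg
Osmolar gap = measured − calculated = 307 − 300.0 = 7.0 mOsm/kg

7.0 mOsm/kg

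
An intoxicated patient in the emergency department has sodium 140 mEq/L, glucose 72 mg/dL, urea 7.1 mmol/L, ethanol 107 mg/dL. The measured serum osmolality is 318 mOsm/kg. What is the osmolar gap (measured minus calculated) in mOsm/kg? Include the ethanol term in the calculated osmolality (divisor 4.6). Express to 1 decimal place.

Calculated osmolality = 2·Na + glucose/18 + urea + ethanol/4.6
= 2·140 + 72/18 + 7.1 + 107/4.6
= 280 + 4 + 7.10 + 23.26
= 314.36 mOsm/kg ≈ 314.4 mOsm/kg
Osmolar gap = measured − calculated = 318 − 314.4 = 3.6 mOsm/kg

3.6 mOsm/kg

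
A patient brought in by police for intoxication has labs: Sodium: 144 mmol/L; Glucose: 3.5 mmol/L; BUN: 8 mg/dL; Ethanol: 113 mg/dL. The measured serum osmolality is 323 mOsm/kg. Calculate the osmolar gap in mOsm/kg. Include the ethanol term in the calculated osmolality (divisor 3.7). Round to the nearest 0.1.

-1.9 mOsm/kg

Calculated osmolality = 2·Na + glucose + BUN/2.8 + ethanol/3.7
= 2·144 + 3.5 + 8/2.8 + 113/3.7
= 288 + 3.50 + 2.86 + 30.54
= 324.9 mOsm/kg ≈ 324.9 mOsm/kg
Osmolar gap = measured − calculated = 323 − 324.9 = -1.9 mOsm/kg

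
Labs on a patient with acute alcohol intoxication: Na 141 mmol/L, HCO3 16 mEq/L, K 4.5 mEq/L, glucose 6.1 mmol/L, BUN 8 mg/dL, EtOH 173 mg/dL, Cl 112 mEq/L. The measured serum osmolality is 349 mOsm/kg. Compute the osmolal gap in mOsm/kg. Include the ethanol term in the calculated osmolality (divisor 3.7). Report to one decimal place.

11.3 mOsm/kg

Calculated osmolality = 2·Na + glucose + BUN/2.8 + ethanol/3.7
= 2·141 + 6.1 + 8/2.8 + 173/3.7
= 282 + 6.10 + 2.86 + 46.76
= 337.72 mOsm/kg ≈ 337.7 mOsm/kg
Osmolar gap = measured − calculated = 349 − 337.7 = 11.3 mOsm/kg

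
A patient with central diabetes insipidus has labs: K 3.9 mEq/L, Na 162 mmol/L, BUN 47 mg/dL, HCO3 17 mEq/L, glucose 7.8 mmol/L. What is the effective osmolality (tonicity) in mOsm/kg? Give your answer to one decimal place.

331.8 mOsm/kg

Effective osmolality excludes urea (freely permeant across cell membranes):
2·Na + glucose
= 2·162 + 7.8
= 324 + 7.8
= 331.8 mOsm/kg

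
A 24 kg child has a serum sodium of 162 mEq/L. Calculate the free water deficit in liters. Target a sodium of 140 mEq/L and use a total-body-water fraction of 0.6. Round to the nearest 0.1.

TBW = 0.6 · 24 = 14.4 L
Free water deficit = TBW · (Na/140 − 1)
= 14.4 · (162/140 − 1)
= 14.4 · 0.1571
= 2.26 L

2.3 L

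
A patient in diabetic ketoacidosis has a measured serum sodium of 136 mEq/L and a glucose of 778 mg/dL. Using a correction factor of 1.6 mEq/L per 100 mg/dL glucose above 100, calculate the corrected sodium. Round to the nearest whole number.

147 mEq/L

Corrected Na = measured Na + 1.6 · (glucose − 100)/100
= 136 + 1.6 · (778 − 100)/100
= 136 + 10.8
= 146.8 mEq/L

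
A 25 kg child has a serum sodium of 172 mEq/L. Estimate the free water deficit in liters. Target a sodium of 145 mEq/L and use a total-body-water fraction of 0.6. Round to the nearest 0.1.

TBW = 0.6 · 25 = 15 L
Free water deficit = TBW · (Na/145 − 1)
= 15 · (172/145 − 1)
= 15 · 0.1862
= 2.79 L

2.8 L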